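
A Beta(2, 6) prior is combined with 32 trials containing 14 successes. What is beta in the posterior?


In conjugate updating:
beta_posterior = beta_prior + (n - k)
= 6 + (32 - 14)
= 6 + 18 = 24

24


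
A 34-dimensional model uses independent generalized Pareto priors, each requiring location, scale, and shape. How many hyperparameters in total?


Per parameter: 3 (location, scale, and shape).
Total = 34 * 3 = 102

102


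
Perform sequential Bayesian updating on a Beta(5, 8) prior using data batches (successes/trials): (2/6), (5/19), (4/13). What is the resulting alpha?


Accumulate successes: 11
Posterior alpha = prior alpha + sum of successes
= 5 + 11 = 16

16


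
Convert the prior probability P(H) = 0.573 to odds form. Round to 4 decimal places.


P(not H) = 1 - 0.573 = 0.427
Odds = 0.573 / 0.427 = 1.3419

1.3419


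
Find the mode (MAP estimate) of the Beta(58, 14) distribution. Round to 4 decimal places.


For Beta(a,b) with a,b > 1:
Mode = (a-1)/(a+b-2) = (58-1)/(72-2)
= 57/70 = 0.8143

0.8143


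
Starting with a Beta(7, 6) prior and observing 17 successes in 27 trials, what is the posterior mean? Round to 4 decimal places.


Posterior parameters: alpha = 7 + 17 = 24
beta = 6 + 10 = 16
Posterior mean = alpha / (alpha + beta) = 24 / 40
= 0.6

0.6


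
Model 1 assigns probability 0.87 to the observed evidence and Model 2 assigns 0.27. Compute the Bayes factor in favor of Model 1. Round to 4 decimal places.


BF = P(data|M1) / P(data|M2)
= 0.87 / 0.27 = 3.2222

3.2222


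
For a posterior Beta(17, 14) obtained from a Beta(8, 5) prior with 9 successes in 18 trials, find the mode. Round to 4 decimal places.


Mode = (alpha - 1) / (alpha + beta - 2)
= 16 / 29
= 0.5517

0.5517


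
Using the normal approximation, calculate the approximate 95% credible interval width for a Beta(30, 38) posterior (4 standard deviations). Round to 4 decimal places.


Var(Beta) = 30*38/(68^2 * 69) = 0.0036
SD = 0.0598
Width ~ 4*SD = 0.2391

0.2391


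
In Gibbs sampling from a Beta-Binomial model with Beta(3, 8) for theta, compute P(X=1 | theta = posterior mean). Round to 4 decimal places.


Posterior mean = alpha/(alpha+beta) = 3/11 = 0.2727
P(X=1|theta=mean) = theta = 0.2727

0.2727


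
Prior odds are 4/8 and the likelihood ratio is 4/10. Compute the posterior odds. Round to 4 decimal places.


Posterior odds = prior odds * likelihood ratio
= (4/8) * (4/10)
= 16 / 80
= 0.2

0.2


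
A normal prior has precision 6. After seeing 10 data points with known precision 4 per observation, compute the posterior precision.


In the conjugate normal model, precisions add:
tau_posterior = tau_prior + n * tau_data
= 6 + 10*4 = 46

46


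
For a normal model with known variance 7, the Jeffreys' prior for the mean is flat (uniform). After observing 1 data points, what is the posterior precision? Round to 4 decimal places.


Jeffreys' prior for normal mean (known variance) is flat.
Prior precision = 0.
Posterior precision = prior_prec + n/sigma^2 = 0 + 1/7
= 0.1429

0.1429


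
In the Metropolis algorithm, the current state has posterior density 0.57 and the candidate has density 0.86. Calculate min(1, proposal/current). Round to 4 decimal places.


Ratio = 0.86/0.57 = 1.5088
Acceptance probability = min(1, 1.5088)
= 1.0

1.0


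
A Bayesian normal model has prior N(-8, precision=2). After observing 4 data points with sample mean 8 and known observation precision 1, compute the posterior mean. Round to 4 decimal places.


Posterior mean = (prior_precision * prior_mean + n * data_precision * data_mean) / (prior_precision + n * data_precision)
Numerator = 2*-8 + 4*1*8 = 16
Denominator = 2 + 4*1 = 6
Posterior mean = 2.6667

2.6667


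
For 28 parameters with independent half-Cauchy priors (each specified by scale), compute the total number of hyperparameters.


A half-Cauchy prior has 1 hyperparameter per parameter.
Total = 28 * 1 = 28

28


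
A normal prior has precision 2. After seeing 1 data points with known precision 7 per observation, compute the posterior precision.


In the conjugate normal model, precisions add:
tau_posterior = tau_prior + n * tau_data
= 2 + 1*7 = 9

9


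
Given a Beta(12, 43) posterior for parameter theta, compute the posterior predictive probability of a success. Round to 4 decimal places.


For a Beta-Bernoulli model, the predictive probability is the mean:
P(success) = 12/(12+43) = 12/55 = 0.2182

0.2182


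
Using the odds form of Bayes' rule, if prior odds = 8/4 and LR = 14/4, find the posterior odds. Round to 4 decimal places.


Bayes' rule in odds form: posterior odds = prior odds * LR
= (8 * 14) / (4 * 4)
= 112/16 = 7.0

7.0


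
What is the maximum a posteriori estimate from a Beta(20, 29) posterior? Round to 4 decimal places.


The MAP estimate equals the mode of the distribution.
Mode of Beta(a,b) = (a-1)/(a+b-2)
= 19/47
= 0.4043

0.4043


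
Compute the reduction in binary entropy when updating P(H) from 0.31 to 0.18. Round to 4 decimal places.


H_before = -p*log2(p) - (1-p)*log2(1-p) for p=0.31: 0.8932
H_after for p=0.18: 0.6801
Reduction = 0.8932 - 0.6801 = 0.2131

0.2131


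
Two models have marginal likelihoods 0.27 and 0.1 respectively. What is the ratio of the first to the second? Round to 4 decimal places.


Evidence ratio = 0.27 / 0.1
= 2.7

2.7


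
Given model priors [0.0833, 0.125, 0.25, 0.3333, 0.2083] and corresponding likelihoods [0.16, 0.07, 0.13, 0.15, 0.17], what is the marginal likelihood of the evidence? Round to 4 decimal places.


P(E) = sum_i P(M_i) P(E|M_i)
= 0.0133 + 0.0088 + 0.0325 + 0.05 + 0.0354
= 0.14

0.14


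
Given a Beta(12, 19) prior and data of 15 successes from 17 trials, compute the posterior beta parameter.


Number of failures = 17 - 15 = 2
Posterior beta = 19 + 2 = 21

21


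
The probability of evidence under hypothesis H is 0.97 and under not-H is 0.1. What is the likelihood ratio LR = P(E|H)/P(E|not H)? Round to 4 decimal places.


LR = 0.97 / 0.1
= 9.7

9.7


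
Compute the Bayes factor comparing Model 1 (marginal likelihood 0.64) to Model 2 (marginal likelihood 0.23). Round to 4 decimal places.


BF12 = marginal likelihood of M1 / marginal likelihood of M2
= 0.64/0.23
= 2.7826

2.7826


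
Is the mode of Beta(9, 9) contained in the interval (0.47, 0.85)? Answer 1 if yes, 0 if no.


Mode = (a-1)/(a+b-2) = 8/16 = 0.5
Interval: (0.47, 0.85)
Contains mode? 1

1


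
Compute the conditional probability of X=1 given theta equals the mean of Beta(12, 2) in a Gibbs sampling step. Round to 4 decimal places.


Mean of Beta(12, 2) = 0.8571
P(X=1 | theta=0.8571) = 0.8571

0.8571


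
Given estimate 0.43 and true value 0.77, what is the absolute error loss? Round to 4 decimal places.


Absolute error = |estimate - true|
= |-0.34| = 0.34

0.34


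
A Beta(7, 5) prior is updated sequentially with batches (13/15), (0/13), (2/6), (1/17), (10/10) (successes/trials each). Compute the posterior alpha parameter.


Sequential conjugate updating is equivalent to a single batch update.
Total successes across all batches = 26
alpha_posterior = alpha_prior + total_successes = 7 + 26
= 33

33


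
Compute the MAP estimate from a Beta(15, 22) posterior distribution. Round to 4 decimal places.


MAP = mode of Beta distribution
= (alpha - 1)/(alpha + beta - 2)
= (15-1)/(15+22-2)
= 14/35 = 0.4

0.4


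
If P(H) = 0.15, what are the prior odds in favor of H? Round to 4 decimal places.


Prior odds = P(H) / (1 - P(H))
= 0.15 / 0.85
= 0.1765

0.1765


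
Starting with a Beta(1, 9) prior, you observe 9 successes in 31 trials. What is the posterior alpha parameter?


For a Beta-Binomial conjugate model:
Posterior alpha = prior alpha + number of successes
= 1 + 9 = 10

10


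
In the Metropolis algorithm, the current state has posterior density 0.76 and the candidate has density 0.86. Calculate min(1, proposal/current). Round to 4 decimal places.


Ratio = 0.86/0.76 = 1.1316
Acceptance probability = min(1, 1.1316)
= 1.0

1.0


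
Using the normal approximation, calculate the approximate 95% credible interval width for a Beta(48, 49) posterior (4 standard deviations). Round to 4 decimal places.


Var(Beta) = 48*49/(97^2 * 98) = 0.0026
SD = 0.0505
Width ~ 4*SD = 0.202

0.202


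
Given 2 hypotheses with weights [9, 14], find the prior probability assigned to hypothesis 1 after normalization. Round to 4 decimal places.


To normalize, divide each weight by the sum of all weights.
Sum = 23
Prior(H1) = 9/23 = 0.3913

0.3913


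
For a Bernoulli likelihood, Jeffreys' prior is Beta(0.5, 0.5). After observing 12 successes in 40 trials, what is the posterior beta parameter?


Jeffreys' prior for Bernoulli is Beta(0.5, 0.5).
Posterior is Beta(0.5 + k, 0.5 + n - k).
Posterior beta = 0.5 + (n - k) = 0.5 + 28 = 28.5

28.5


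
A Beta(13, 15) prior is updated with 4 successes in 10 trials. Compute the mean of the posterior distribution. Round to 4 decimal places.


After update: Beta(17, 21)
Mean = 17 / (17 + 21) = 17 / 38
= 0.4474

0.4474


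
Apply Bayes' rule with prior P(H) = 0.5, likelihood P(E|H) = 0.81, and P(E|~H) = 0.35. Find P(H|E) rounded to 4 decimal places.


Step 1: Compute marginal P(E) = P(E|H)P(H) + P(E|~H)P(~H)
= 0.81*0.5 + 0.35*0.5 = 0.58
Step 2: P(H|E) = P(E|H)P(H)/P(E) = 0.405/0.58
= 0.6983

0.6983


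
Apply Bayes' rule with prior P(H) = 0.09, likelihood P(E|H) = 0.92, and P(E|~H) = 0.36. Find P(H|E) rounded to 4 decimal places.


Step 1: Compute marginal P(E) = P(E|H)P(H) + P(E|~H)P(~H)
= 0.92*0.09 + 0.36*0.91 = 0.4104
Step 2: P(H|E) = P(E|H)P(H)/P(E) = 0.0828/0.4104
= 0.2018

0.2018


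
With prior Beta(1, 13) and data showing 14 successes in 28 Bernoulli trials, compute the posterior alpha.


Conjugate update: alpha_posterior = alpha_prior + k
= 1 + 14 = 15

15


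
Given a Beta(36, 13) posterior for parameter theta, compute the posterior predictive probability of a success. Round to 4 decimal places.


For a Beta-Bernoulli model, the predictive probability is the mean:
P(success) = 36/(36+13) = 36/49 = 0.7347

0.7347


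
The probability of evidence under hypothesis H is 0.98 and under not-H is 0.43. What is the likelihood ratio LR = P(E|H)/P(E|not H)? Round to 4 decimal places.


LR = 0.98 / 0.43
= 2.2791

2.2791


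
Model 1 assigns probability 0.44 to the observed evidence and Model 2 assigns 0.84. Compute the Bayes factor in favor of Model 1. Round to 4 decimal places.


BF = P(data|M1) / P(data|M2)
= 0.44 / 0.84 = 0.5238

0.5238


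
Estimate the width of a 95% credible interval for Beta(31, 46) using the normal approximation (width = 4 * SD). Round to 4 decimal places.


For Beta(a,b): Var = ab/((a+b)^2(a+b+1))
Var = 0.0031, SD = 0.0555
Approximate 95% CI width = 4 * 0.0555 = 0.2221

0.2221


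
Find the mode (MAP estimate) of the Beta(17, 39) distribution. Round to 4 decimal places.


For Beta(a,b) with a,b > 1:
Mode = (a-1)/(a+b-2) = (17-1)/(56-2)
= 16/54 = 0.2963

0.2963


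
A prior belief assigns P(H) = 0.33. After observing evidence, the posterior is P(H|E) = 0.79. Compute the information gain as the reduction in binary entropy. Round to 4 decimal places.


H(prior) = -0.33*log2(0.33) - 0.67*log2(0.67)
= 0.9149
H(post) = -0.79*log2(0.79) - 0.21*log2(0.21)
= 0.7415
IG = 0.9149 - 0.7415 = 0.1734

0.1734


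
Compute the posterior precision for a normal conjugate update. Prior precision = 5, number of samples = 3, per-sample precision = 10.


tau_post = tau_0 + n * tau
= 5 + 3 * 10 = 35

35


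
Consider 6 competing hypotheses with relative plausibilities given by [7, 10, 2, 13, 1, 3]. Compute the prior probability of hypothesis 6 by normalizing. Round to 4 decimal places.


Sum of weights = 7 + 10 + 2 + 13 + 1 + 3 = 36
Normalized prior for H6 = 3 / 36
= 0.0833

0.0833


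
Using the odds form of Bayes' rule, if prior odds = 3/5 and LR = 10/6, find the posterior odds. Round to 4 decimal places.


Bayes' rule in odds form: posterior odds = prior odds * LR
= (3 * 10) / (5 * 6)
= 30/30 = 1.0

1.0


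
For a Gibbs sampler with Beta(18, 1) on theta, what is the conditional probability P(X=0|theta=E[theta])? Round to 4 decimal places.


E[theta] = 18/(18+1) = 0.9474
P(X=0|theta) = 1 - theta = 0.0526

0.0526


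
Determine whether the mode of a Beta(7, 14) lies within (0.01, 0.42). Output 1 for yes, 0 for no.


First find the mode: (a-1)/(a+b-2) = 0.3158
Is 0.3158 in (0.01, 0.42)? 1

1


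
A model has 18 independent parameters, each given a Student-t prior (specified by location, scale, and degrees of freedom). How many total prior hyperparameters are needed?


Each Student-t prior needs 3 hyperparameters (location, scale, and degrees of freedom).
Total = 3 * 18 = 54

54


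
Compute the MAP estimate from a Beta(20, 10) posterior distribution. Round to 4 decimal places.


MAP = mode of Beta distribution
= (alpha - 1)/(alpha + beta - 2)
= (20-1)/(20+10-2)
= 19/28 = 0.6786

0.6786


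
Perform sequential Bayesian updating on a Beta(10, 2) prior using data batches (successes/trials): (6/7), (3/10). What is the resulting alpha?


Accumulate successes: 9
Posterior alpha = prior alpha + sum of successes
= 10 + 9 = 19

19


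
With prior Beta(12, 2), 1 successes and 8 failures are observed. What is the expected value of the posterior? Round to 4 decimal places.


Posterior = Beta(13, 10)
E[theta] = alpha/(alpha+beta)
= 13/23 = 0.5652

0.5652


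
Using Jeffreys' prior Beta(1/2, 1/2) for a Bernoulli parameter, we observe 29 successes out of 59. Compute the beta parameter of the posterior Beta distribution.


Conjugate update: Beta(0.5 + k, 0.5 + n - k).
k = 29, n - k = 30
Posterior beta = 0.5 + (n - k) = 0.5 + 30 = 30.5

30.5


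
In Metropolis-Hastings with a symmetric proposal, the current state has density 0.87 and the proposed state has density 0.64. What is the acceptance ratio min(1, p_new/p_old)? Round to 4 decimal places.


Ratio = p_new / p_old = 0.64 / 0.87 = 0.7356
Acceptance = min(1, 0.7356) = 0.7356

0.7356


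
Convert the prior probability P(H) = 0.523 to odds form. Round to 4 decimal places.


P(not H) = 1 - 0.523 = 0.477
Odds = 0.523 / 0.477 = 1.0964

1.0964


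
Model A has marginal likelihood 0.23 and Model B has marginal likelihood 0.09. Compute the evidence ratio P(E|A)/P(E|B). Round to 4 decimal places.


Evidence ratio = P(E|A) / P(E|B)
= 0.23 / 0.09
= 2.5556

2.5556


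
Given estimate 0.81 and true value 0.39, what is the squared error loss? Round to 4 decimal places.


Squared error = (estimate - true)^2
Difference = 0.42
Loss = 0.42^2 = 0.1764

0.1764


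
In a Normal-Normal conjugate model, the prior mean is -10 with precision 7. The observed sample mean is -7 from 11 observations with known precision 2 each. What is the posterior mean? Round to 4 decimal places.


Posterior precision = tau0 + n*tau = 7 + 11*2 = 29
Posterior mean = (tau0*mu0 + n*tau*xbar) / posterior_precision
= (7*-10 + 11*2*-7) / 29
= -224 / 29 = -7.7241

-7.7241


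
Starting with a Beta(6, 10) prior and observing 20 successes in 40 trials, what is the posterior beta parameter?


Posterior beta = prior beta + failures
Failures = 40 - 20 = 20
beta_post = 10 + 20 = 30

30


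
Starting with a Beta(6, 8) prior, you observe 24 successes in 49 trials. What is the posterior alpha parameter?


For a Beta-Binomial conjugate model:
Posterior alpha = prior alpha + number of successes
= 6 + 24 = 30

30


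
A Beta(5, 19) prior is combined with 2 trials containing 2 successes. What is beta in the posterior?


In conjugate updating:
beta_posterior = beta_prior + (n - k)
= 19 + (2 - 2)
= 19 + 0 = 19

19


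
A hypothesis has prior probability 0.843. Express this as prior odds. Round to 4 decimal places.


Odds = P(H) / P(not H) = 0.843 / 0.157
= 5.3694

5.3694


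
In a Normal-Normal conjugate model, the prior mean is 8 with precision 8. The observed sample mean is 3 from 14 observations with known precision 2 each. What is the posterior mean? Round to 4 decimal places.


Posterior precision = tau0 + n*tau = 8 + 14*2 = 36
Posterior mean = (tau0*mu0 + n*tau*xbar) / posterior_precision
= (8*8 + 14*2*3) / 36
= 148 / 36 = 4.1111

4.1111


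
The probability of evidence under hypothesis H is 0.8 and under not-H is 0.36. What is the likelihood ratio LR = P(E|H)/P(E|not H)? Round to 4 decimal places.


LR = 0.8 / 0.36
= 2.2222

2.2222


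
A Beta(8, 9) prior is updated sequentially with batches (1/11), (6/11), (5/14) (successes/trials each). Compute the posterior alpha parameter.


Sequential conjugate updating is equivalent to a single batch update.
Total successes across all batches = 12
alpha_posterior = alpha_prior + total_successes = 8 + 12
= 20

20


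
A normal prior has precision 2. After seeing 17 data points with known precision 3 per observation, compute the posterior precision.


In the conjugate normal model, precisions add:
tau_posterior = tau_prior + n * tau_data
= 2 + 17*3 = 53

53


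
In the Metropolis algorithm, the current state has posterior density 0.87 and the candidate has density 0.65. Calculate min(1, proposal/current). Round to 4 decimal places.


Ratio = 0.65/0.87 = 0.7471
Acceptance probability = min(1, 0.7471)
= 0.7471

0.7471


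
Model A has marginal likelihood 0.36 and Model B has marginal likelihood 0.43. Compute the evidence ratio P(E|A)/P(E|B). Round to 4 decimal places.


Evidence ratio = P(E|A) / P(E|B)
= 0.36 / 0.43
= 0.8372

0.8372


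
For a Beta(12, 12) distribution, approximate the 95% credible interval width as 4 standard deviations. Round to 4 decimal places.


Variance of Beta(a,b) = ab / ((a+b)^2 * (a+b+1))
= 12*12 / ((24)^2 * 25)
= 0.01
SD = sqrt(0.01) = 0.1
Width = 4 * SD = 0.4

0.4


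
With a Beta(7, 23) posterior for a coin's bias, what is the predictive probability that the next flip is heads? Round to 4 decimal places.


The predictive probability equals the posterior mean.
P(next = heads) = alpha / (alpha + beta)
= 7 / 30 = 0.2333

0.2333


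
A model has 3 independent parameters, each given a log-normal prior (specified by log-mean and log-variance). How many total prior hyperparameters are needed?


Each log-normal prior needs 2 hyperparameters (log-mean and log-variance).
Total = 2 * 3 = 6

6


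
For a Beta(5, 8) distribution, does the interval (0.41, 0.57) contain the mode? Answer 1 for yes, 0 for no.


Mode of Beta(a,b) = (a-1)/(a+b-2)
= (5-1)/(5+8-2) = 0.3636
Check: 0.41 <= 0.3636 <= 0.57?
Result: 0

0


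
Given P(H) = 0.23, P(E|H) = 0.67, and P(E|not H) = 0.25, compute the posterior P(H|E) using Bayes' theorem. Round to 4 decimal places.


By Bayes' theorem: P(H|E) = P(E|H)*P(H) / P(E)
P(E) = P(E|H)*P(H) + P(E|not H)*P(not H)
P(E) = 0.67*0.23 + 0.25*0.77 = 0.3466
P(H|E) = 0.67*0.23 / 0.3466 = 0.4446

0.4446


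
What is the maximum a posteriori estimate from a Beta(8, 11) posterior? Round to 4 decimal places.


The MAP estimate equals the mode of the distribution.
Mode of Beta(a,b) = (a-1)/(a+b-2)
= 7/17
= 0.4118

0.4118


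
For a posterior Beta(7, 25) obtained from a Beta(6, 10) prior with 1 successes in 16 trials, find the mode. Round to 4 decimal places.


Mode = (alpha - 1) / (alpha + beta - 2)
= 6 / 30
= 0.2

0.2


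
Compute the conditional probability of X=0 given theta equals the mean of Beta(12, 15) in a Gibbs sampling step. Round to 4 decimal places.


Mean of Beta(12, 15) = 0.4444
P(X=0 | theta=0.4444) = 0.5556

0.5556


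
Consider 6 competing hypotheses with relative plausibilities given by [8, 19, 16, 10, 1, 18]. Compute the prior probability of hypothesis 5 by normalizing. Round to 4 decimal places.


Sum of weights = 8 + 19 + 16 + 10 + 1 + 18 = 72
Normalized prior for H5 = 1 / 72
= 0.0139

0.0139


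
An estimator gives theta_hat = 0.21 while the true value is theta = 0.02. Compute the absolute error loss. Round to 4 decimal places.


The absolute error loss is |theta_hat - theta|
= |0.21 - 0.02|
= 0.19

0.19


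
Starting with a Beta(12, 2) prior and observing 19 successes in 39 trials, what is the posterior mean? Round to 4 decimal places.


Posterior parameters: alpha = 12 + 19 = 31
beta = 2 + 20 = 22
Posterior mean = alpha / (alpha + beta) = 31 / 53
= 0.5849

0.5849


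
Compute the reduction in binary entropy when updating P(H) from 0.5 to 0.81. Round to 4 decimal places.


H_before = -p*log2(p) - (1-p)*log2(1-p) for p=0.5: 1.0
H_after for p=0.81: 0.7015
Reduction = 1.0 - 0.7015 = 0.2985

0.2985


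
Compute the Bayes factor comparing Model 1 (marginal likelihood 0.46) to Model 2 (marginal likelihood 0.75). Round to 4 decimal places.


BF12 = marginal likelihood of M1 / marginal likelihood of M2
= 0.46/0.75
= 0.6133

0.6133


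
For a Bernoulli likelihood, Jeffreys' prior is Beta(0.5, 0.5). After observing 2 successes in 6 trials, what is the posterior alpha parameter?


Jeffreys' prior for Bernoulli is Beta(0.5, 0.5).
Posterior is Beta(0.5 + k, 0.5 + n - k).
Posterior alpha = 0.5 + k = 0.5 + 2 = 2.5

2.5


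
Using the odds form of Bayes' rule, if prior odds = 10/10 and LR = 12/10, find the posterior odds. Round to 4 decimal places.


Bayes' rule in odds form: posterior odds = prior odds * LR
= (10 * 12) / (10 * 10)
= 120/100 = 1.2

1.2


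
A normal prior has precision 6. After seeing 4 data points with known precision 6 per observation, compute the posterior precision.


In the conjugate normal model, precisions add:
tau_posterior = tau_prior + n * tau_data
= 6 + 4*6 = 30

30


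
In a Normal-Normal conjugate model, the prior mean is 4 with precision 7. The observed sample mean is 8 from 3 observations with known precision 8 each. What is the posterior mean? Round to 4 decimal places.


Posterior precision = tau0 + n*tau = 7 + 3*8 = 31
Posterior mean = (tau0*mu0 + n*tau*xbar) / posterior_precision
= (7*4 + 3*8*8) / 31
= 220 / 31 = 7.0968

7.0968


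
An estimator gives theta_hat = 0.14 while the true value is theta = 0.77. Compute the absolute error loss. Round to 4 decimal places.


The absolute error loss is |theta_hat - theta|
= |0.14 - 0.77|
= 0.63

0.63


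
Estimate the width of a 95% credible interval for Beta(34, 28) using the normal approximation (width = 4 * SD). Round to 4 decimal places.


For Beta(a,b): Var = ab/((a+b)^2(a+b+1))
Var = 0.0039, SD = 0.0627
Approximate 95% CI width = 4 * 0.0627 = 0.2508

0.2508


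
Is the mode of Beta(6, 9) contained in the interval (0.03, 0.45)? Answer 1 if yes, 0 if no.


Mode = (a-1)/(a+b-2) = 5/13 = 0.3846
Interval: (0.03, 0.45)
Contains mode? 1

1


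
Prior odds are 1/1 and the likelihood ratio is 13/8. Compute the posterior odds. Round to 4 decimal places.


Posterior odds = prior odds * likelihood ratio
= (1/1) * (13/8)
= 13 / 8
= 1.625

1.625


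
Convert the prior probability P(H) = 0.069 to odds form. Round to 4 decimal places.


P(not H) = 1 - 0.069 = 0.931
Odds = 0.069 / 0.931 = 0.0741

0.0741


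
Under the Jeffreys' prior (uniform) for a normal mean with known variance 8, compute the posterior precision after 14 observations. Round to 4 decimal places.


Prior precision = 0 (flat prior).
Post. prec. = 0 + n/var = 14/8 = 1.75

1.75


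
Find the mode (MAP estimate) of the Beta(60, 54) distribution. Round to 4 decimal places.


For Beta(a,b) with a,b > 1:
Mode = (a-1)/(a+b-2) = (60-1)/(114-2)
= 59/112 = 0.5268

0.5268


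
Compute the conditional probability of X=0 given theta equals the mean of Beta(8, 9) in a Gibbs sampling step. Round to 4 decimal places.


Mean of Beta(8, 9) = 0.4706
P(X=0 | theta=0.4706) = 0.5294

0.5294


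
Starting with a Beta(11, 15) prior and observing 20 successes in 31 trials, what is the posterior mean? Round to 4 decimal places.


Posterior parameters: alpha = 11 + 20 = 31
beta = 15 + 11 = 26
Posterior mean = alpha / (alpha + beta) = 31 / 57
= 0.5439

0.5439


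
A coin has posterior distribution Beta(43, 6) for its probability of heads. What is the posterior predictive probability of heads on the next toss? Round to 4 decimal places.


Posterior predictive = E[theta] = alpha/(alpha+beta)
= 43/49
= 0.8776

0.8776


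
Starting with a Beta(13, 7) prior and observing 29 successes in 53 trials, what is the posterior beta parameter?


Posterior beta = prior beta + failures
Failures = 53 - 29 = 24
beta_post = 7 + 24 = 31

31


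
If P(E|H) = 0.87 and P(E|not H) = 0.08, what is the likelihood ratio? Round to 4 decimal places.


Likelihood ratio = P(E|H) / P(E|not H)
= 0.87 / 0.08
= 10.875

10.875


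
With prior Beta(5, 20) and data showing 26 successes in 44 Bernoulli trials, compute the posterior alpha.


Conjugate update: alpha_posterior = alpha_prior + k
= 5 + 26 = 31

31


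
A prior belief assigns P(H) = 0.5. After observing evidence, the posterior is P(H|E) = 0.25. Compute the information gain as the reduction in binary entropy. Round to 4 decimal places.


H(prior) = -0.5*log2(0.5) - 0.5*log2(0.5)
= 1.0
H(post) = -0.25*log2(0.25) - 0.75*log2(0.75)
= 0.8113
IG = 1.0 - 0.8113 = 0.1887

0.1887


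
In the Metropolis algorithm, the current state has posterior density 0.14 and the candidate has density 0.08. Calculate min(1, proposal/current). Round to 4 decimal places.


Ratio = 0.08/0.14 = 0.5714
Acceptance probability = min(1, 0.5714)
= 0.5714

0.5714


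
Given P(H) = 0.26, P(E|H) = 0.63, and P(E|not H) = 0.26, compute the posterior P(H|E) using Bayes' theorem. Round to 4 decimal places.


By Bayes' theorem: P(H|E) = P(E|H)*P(H) / P(E)
P(E) = P(E|H)*P(H) + P(E|not H)*P(not H)
P(E) = 0.63*0.26 + 0.26*0.74 = 0.3562
P(H|E) = 0.63*0.26 / 0.3562 = 0.4599

0.4599


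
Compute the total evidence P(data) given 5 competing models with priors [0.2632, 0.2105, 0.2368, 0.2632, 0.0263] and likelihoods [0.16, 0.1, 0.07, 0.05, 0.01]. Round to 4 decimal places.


Marginal likelihood = sum P(model_i) * P(data|model_i)
Model 1: 0.2632 * 0.16 = 0.0421
Model 2: 0.2105 * 0.1 = 0.021
Model 3: 0.2368 * 0.07 = 0.0166
Model 4: 0.2632 * 0.05 = 0.0132
Model 5: 0.0263 * 0.01 = 0.0003
Total = 0.0932

0.0932


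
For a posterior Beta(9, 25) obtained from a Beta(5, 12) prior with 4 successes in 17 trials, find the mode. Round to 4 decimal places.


Mode = (alpha - 1) / (alpha + beta - 2)
= 8 / 32
= 0.25

0.25


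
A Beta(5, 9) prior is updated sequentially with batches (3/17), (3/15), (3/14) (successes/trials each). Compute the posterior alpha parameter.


Sequential conjugate updating is equivalent to a single batch update.
Total successes across all batches = 9
alpha_posterior = alpha_prior + total_successes = 5 + 9
= 14

14


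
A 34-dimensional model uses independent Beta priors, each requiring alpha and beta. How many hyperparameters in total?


Per parameter: 2 (alpha and beta).
Total = 34 * 2 = 68

68


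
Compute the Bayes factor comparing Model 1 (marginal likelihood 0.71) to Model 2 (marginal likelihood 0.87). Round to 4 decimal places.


BF12 = marginal likelihood of M1 / marginal likelihood of M2
= 0.71/0.87
= 0.8161

0.8161


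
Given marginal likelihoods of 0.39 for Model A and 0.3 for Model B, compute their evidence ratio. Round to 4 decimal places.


Ratio = ML(A) / ML(B) = 0.39/0.3
= 1.3

1.3


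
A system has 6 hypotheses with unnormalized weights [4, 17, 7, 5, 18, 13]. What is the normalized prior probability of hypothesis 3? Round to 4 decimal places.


The normalized prior is the weight divided by the total.
Total weight = 64
P(H3) = 7 / 64 = 0.1094

0.1094


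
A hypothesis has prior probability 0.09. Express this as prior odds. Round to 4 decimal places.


Odds = P(H) / P(not H) = 0.09 / 0.91
= 0.0989

0.0989


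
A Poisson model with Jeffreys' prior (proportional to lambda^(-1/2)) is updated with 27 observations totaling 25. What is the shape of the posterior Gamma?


Posterior = Gamma(0.5 + S, n)
= Gamma(0.5 + 25, 27)
Posterior shape = 0.5 + S = 0.5 + 25 = 25.5

25.5


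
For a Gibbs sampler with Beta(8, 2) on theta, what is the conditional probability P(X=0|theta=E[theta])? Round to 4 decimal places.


E[theta] = 8/(8+2) = 0.8
P(X=0|theta) = 1 - theta = 0.2

0.2


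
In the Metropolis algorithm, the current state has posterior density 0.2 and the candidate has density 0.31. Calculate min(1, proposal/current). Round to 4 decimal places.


Ratio = 0.31/0.2 = 1.55
Acceptance probability = min(1, 1.55)
= 1.0

1.0


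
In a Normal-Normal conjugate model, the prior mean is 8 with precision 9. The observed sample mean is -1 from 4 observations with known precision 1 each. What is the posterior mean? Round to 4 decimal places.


Posterior precision = tau0 + n*tau = 9 + 4*1 = 13
Posterior mean = (tau0*mu0 + n*tau*xbar) / posterior_precision
= (9*8 + 4*1*-1) / 13
= 68 / 13 = 5.2308

5.2308


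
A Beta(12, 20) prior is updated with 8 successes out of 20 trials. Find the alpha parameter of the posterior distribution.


In the Beta-Binomial conjugate update:
alpha_post = alpha_prior + successes
= 12 + 8
= 20

20


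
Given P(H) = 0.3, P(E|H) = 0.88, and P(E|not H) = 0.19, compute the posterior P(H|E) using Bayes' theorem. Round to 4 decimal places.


By Bayes' theorem: P(H|E) = P(E|H)*P(H) / P(E)
P(E) = P(E|H)*P(H) + P(E|not H)*P(not H)
P(E) = 0.88*0.3 + 0.19*0.7 = 0.397
P(H|E) = 0.88*0.3 / 0.397 = 0.665

0.665


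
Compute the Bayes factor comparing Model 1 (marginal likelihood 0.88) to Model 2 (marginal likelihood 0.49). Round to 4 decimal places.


BF12 = marginal likelihood of M1 / marginal likelihood of M2
= 0.88/0.49
= 1.7959

1.7959


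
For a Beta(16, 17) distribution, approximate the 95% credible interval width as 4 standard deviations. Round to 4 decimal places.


Variance of Beta(a,b) = ab / ((a+b)^2 * (a+b+1))
= 16*17 / ((33)^2 * 34)
= 0.0073
SD = sqrt(0.0073) = 0.0857
Width = 4 * SD = 0.3428

0.3428


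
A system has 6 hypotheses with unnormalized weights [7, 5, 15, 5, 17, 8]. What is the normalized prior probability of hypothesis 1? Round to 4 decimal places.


The normalized prior is the weight divided by the total.
Total weight = 57
P(H1) = 7 / 57 = 0.1228

0.1228


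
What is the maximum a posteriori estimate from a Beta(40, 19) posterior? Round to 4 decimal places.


The MAP estimate equals the mode of the distribution.
Mode of Beta(a,b) = (a-1)/(a+b-2)
= 39/57
= 0.6842

0.6842


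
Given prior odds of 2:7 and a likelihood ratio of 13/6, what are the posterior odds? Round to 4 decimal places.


Posterior odds = prior odds * LR
Prior odds = 2/7 = 0.2857
LR = 13/6 = 2.1667
Posterior odds = 0.2857 * 2.1667 = 0.619

0.619


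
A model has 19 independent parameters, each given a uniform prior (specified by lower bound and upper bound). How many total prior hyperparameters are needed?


Each uniform prior needs 2 hyperparameters (lower bound and upper bound).
Total = 2 * 19 = 38

38


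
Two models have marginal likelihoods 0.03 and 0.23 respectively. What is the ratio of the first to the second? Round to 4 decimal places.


Evidence ratio = 0.03 / 0.23
= 0.1304

0.1304


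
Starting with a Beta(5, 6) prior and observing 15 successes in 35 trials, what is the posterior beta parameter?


Posterior beta = prior beta + failures
Failures = 35 - 15 = 20
beta_post = 6 + 20 = 26

26


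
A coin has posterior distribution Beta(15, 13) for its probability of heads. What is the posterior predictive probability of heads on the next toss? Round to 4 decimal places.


Posterior predictive = E[theta] = alpha/(alpha+beta)
= 15/28
= 0.5357

0.5357


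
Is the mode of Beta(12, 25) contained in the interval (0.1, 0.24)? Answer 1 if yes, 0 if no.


Mode = (a-1)/(a+b-2) = 11/35 = 0.3143
Interval: (0.1, 0.24)
Contains mode? 0

0


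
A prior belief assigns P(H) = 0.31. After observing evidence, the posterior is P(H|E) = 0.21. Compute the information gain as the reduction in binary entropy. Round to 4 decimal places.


H(prior) = -0.31*log2(0.31) - 0.69*log2(0.69)
= 0.8932
H(post) = -0.21*log2(0.21) - 0.79*log2(0.79)
= 0.7415
IG = 0.8932 - 0.7415 = 0.1517

0.1517


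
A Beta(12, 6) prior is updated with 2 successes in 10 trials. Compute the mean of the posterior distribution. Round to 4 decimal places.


After update: Beta(14, 14)
Mean = 14 / (14 + 14) = 14 / 28
= 0.5

0.5


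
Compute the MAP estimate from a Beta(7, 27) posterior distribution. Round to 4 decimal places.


MAP = mode of Beta distribution
= (alpha - 1)/(alpha + beta - 2)
= (7-1)/(7+27-2)
= 6/32 = 0.1875

0.1875


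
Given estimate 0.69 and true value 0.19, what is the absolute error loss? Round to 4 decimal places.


Absolute error = |estimate - true|
= |0.5| = 0.5

0.5


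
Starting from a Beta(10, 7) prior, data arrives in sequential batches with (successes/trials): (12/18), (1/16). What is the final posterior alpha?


In sequential Bayesian updating, we sum all successes.
Total successes = 13
Final alpha = 10 + 13 = 23

23


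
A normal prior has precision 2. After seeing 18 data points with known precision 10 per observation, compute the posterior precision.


In the conjugate normal model, precisions add:
tau_posterior = tau_prior + n * tau_data
= 2 + 18*10 = 182

182


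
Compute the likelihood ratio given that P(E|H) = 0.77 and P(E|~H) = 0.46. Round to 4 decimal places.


LR = P(E|H) / P(E|~H)
= 0.77 / 0.46 = 1.6739

1.6739


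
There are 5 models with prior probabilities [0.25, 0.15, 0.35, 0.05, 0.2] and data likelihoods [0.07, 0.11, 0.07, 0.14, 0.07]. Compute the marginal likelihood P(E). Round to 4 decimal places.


P(E) = sum over models of P(M_i) * P(E|M_i)
= 0.25*0.07 + 0.15*0.11 + 0.35*0.07 + 0.05*0.14 + 0.2*0.07
= 0.0795

0.0795


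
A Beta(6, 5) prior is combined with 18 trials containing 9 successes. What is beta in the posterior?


In conjugate updating:
beta_posterior = beta_prior + (n - k)
= 5 + (18 - 9)
= 5 + 9 = 14

14


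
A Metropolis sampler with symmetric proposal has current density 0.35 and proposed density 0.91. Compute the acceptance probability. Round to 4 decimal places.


For symmetric proposals, acceptance = min(1, pi(x*)/pi(x))
= min(1, 0.91/0.35)
= min(1, 2.6) = 1.0

1.0


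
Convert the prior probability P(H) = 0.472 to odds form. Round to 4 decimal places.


P(not H) = 1 - 0.472 = 0.528
Odds = 0.472 / 0.528 = 0.8939

0.8939


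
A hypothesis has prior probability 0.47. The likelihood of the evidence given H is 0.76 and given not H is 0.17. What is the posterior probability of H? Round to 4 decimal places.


Using Bayes' theorem:
P(E) = 0.47 * 0.76 + 0.53 * 0.17
P(E) = 0.4473
P(H|E) = (0.47 * 0.76) / 0.4473 = 0.7986

0.7986


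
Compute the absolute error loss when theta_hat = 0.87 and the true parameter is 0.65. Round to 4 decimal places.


L = |theta_hat - theta_true|
= |0.87 - 0.65| = 0.22

0.22


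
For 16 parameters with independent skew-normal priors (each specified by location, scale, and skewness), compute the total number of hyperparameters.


A skew-normal prior has 3 hyperparameters per parameter.
Total = 16 * 3 = 48

48


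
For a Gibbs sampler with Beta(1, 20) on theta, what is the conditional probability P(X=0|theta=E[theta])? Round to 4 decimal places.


E[theta] = 1/(1+20) = 0.0476
P(X=0|theta) = 1 - theta = 0.9524

0.9524


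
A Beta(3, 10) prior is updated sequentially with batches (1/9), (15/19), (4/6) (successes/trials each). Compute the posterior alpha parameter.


Sequential conjugate updating is equivalent to a single batch update.
Total successes across all batches = 20
alpha_posterior = alpha_prior + total_successes = 3 + 20
= 23

23


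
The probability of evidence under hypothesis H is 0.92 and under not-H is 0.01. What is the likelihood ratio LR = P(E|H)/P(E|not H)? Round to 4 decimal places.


LR = 0.92 / 0.01
= 92.0

92.0


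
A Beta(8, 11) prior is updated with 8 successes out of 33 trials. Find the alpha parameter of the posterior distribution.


In the Beta-Binomial conjugate update:
alpha_post = alpha_prior + successes
= 8 + 8
= 16

16


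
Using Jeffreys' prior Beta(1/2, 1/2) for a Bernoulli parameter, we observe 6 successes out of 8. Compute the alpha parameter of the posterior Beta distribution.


Conjugate update: Beta(0.5 + k, 0.5 + n - k).
k = 6, n - k = 2
Posterior alpha = 0.5 + k = 0.5 + 6 = 6.5

6.5


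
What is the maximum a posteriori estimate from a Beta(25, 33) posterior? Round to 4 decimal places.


The MAP estimate equals the mode of the distribution.
Mode of Beta(a,b) = (a-1)/(a+b-2)
= 24/56
= 0.4286

0.4286


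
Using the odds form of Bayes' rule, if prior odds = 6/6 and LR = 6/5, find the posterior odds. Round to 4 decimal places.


Bayes' rule in odds form: posterior odds = prior odds * LR
= (6 * 6) / (6 * 5)
= 36/30 = 1.2

1.2


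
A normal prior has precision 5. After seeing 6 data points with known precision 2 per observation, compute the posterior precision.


In the conjugate normal model, precisions add:
tau_posterior = tau_prior + n * tau_data
= 5 + 6*2 = 17

17


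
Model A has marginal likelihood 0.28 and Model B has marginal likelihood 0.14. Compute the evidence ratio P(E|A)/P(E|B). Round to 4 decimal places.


Evidence ratio = P(E|A) / P(E|B)
= 0.28 / 0.14
= 2.0

2.0


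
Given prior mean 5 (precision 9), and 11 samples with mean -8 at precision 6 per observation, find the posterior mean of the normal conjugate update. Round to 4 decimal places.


The posterior mean is a precision-weighted average of prior and data.
Post. prec. = 9 + 66 = 75
Post. mean = (45 + -528)/75 = -483/75 = -6.44

-6.44


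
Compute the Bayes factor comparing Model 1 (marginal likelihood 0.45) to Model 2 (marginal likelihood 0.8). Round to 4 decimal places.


BF12 = marginal likelihood of M1 / marginal likelihood of M2
= 0.45/0.8
= 0.5625

0.5625


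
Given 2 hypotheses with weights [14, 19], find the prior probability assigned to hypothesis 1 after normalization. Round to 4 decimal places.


To normalize, divide each weight by the sum of all weights.
Sum = 33
Prior(H1) = 14/33 = 0.4242

0.4242


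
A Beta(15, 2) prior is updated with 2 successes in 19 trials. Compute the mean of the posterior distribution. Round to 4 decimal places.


After update: Beta(17, 19)
Mean = 17 / (17 + 19) = 17 / 36
= 0.4722

0.4722


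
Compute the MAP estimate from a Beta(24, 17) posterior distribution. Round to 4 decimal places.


MAP = mode of Beta distribution
= (alpha - 1)/(alpha + beta - 2)
= (24-1)/(24+17-2)
= 23/39 = 0.5897

0.5897


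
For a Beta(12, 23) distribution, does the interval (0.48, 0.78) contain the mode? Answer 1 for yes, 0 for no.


Mode of Beta(a,b) = (a-1)/(a+b-2)
= (12-1)/(12+23-2) = 0.3333
Check: 0.48 <= 0.3333 <= 0.78?
Result: 0

0


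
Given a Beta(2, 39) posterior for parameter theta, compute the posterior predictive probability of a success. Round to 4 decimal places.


For a Beta-Bernoulli model, the predictive probability is the mean:
P(success) = 2/(2+39) = 2/41 = 0.0488

0.0488


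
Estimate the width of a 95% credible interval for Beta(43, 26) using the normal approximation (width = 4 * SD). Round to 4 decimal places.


For Beta(a,b): Var = ab/((a+b)^2(a+b+1))
Var = 0.0034, SD = 0.0579
Approximate 95% CI width = 4 * 0.0579 = 0.2317

0.2317


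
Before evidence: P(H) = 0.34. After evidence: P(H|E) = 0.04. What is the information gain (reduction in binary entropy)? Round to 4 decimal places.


Prior entropy = 0.9248
Posterior entropy = 0.2423
Information gain = 0.9248 - 0.2423 = 0.6825

0.6825


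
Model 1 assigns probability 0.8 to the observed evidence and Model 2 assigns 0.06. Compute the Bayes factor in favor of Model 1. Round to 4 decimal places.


BF = P(data|M1) / P(data|M2)
= 0.8 / 0.06 = 13.3333

13.3333
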